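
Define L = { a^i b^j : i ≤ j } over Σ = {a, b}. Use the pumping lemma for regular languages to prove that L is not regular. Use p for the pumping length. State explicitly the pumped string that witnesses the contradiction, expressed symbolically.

a^{p+k} b^p

Assume L is regular. Let p be the pumping length given by the pumping lemma.
Choose w = a^p b^p ∈ L, with |w| = 2p ≥ p.
The pumping lemma gives a decomposition w = xyz where |xy| ≤ p and y is nonempty.
Because |xy| ≤ p and w begins with p copies of a, we have y = a^k with 1 ≤ k ≤ p.
Consider xy^2z = a^{p+k} b^p. Since k ≥ 1, the a-count p+k exceeds the b-count p, so i ≤ j fails; thus xy^2z ∉ L.
This contradicts the pumping lemma, so L is not regular.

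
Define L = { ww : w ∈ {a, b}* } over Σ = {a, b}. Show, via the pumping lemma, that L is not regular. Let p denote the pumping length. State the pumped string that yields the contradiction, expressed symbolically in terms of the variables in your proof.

Toward a contradiction, assume L is regular with pumping length p.
Take w = a^p b^p a^p b^p = uu where u = a^pb^p; then w ∈ L and |w| = 4p ≥ p.
The pumping lemma gives a decomposition w = xyz where |xy| ≤ p and |y| > 0.
Because |xy| ≤ p and w begins with p copies of a, we have y = a^k with 1 ≤ k ≤ p.
Pump with i = 2: xy^2z = a^{p+k} b^p a^p b^p, of length 4p+k. Suppose this equals vv. The string starts with a and ends with b, so v does too; thus the boundary between the two copies of v is a b→a transition. There is exactly one such transition, at position 2p+k, so |v| = 2p+k and |vv| = 4p+2k ≠ 4p+k since k ≥ 1. So xy^2z ∉ L.
This contradicts the pumping lemma, so L is not regular.

a^{p+k} b^p a^p b^p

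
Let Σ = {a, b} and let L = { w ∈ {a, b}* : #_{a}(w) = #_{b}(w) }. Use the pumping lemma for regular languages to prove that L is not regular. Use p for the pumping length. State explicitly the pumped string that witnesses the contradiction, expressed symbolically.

Assume L is regular; let p be its pumping constant.
Choose w = a^p b^p ∈ L with |w| = 2p ≥ p.
The pumping lemma gives a decomposition w = xyz where |xy| ≤ p and |y| > 0.
Since the first p symbols of w are all a's and |xy| ≤ p, y lies entirely in the leading a-block: y = a^k for some k with 1 ≤ k ≤ p.
Pump with i = 2: xy^2z = a^{p+k} b^p has p+k occurrences of a but only p of b. Since k ≥ 1 the counts differ, so xy^2z ∉ L.
This is a contradiction; hence L is not regular.

a^{p+k} b^p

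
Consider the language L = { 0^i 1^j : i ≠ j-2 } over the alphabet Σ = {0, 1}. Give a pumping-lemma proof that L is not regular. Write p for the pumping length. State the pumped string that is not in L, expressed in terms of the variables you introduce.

0^{p+p!} 1^{p+p!+2}

Toward a contradiction, assume L is regular with pumping length p.
Choose w = 0^p 1^{p+p!+2}. Since p ≠ (p+p!+2)-2 = p+p!, w ∈ L; and |w| ≥ p.
Write w = xyz as guaranteed by the lemma, with |xy| ≤ p and |y| > 0.
The first p characters of w are 0's, so xy (and hence y) consists only of 0's. Write y = 0^k, 1 ≤ k ≤ p.
Since 1 ≤ k ≤ p, k divides p!; set t = 1 + p!/k. Then xy^t z has p + (p!/k)·k = p + p! copies of 0. Now the 0-count is p+p! and (1-count)-2 = (p+p!+2)-2 = p+p!, so i ≠ j-2 fails. So xy^t z = 0^{p+p!} 1^{p+p!+2} ∉ L.
This is a contradiction; hence L is not regular.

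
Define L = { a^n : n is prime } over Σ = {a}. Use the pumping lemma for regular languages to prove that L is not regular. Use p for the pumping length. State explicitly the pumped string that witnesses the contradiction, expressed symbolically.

a^{q(1+k)}

Assume L is regular; let p be its pumping constant.
Let q be a prime with q ≥ p+2 (infinitely many primes exist), and take w = a^q ∈ L with |w| = q ≥ p.
By the pumping lemma, w = xyz with |xy| ≤ p and |y| > 0.
Then y = a^k for some k with 1 ≤ k ≤ p.
Since 1 ≤ k ≤ p, |xz| = q-k. Pump with i = q+1: |xy^{q+1}z| = (q-k)+(q+1)k = q+qk = q(1+k), which is composite (both factors ≥ 2). So xy^{q+1}z = a^{q(1+k)} ∉ L.
Contradiction. Therefore L is not regular.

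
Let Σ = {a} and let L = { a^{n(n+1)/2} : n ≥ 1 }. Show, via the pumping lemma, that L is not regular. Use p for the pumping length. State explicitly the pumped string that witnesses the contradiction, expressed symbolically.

Assume L is regular; let p be its pumping constant.
Take w = a^{p(p+1)/2} ∈ L with |w| = p(p+1)/2 ≥ p.
By the pumping lemma, w = xyz with |xy| ≤ p and y is nonempty.
Then y = a^k for some k with 1 ≤ k ≤ p.
Pump with i = 2: xy^2z = a^{p(p+1)/2+k}. Since 1 ≤ k ≤ p, p(p+1)/2 < p(p+1)/2+k ≤ p(p+1)/2+p < (p+1)(p+2)/2, so p(p+1)/2+k is strictly between consecutive triangular numbers. So xy^2z ∉ L.
This is a contradiction; hence L is not regular.

a^{p(p+1)/2+k}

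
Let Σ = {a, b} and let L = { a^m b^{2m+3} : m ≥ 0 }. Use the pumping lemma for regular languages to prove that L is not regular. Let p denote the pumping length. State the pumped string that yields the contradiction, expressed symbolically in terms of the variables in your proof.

a^{p+k} b^{2p+3}

Assume L is regular. Let p be the pumping length given by the pumping lemma.
Choose w = a^p b^{2p+3}, which is in L with |w| = 3p+3 ≥ p.
Write w = xyz as guaranteed by the lemma, with |xy| ≤ p and |y| ≥ 1.
Because |xy| ≤ p and w begins with p copies of a, we have y = a^k with 1 ≤ k ≤ p.
Pump with i = 2: xy^2z = a^{p+k} b^{2p+3}. For this to lie in L we would need 2p+3 = 2(p+k)+3, which forces k = 0. But k ≥ 1, so xy^2z ∉ L.
This is a contradiction; hence L is not regular.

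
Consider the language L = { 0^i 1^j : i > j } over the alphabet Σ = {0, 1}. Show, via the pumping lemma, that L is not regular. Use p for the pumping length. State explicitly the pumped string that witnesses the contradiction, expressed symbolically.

0^{p+1-k} 1^p

Assume L is regular; let p be its pumping constant.
Choose w = 0^{p+1} 1^p ∈ L, with |w| = 2p+1 ≥ p.
By the pumping lemma, w = xyz with |xy| ≤ p and |y| ≥ 1.
The first p characters of w are 0's, so xy (and hence y) consists only of 0's. Write y = 0^k, 1 ≤ k ≤ p.
Consider xy^0z = xz = 0^{p+1-k} 1^p. Since k ≥ 1, the 0-count p+1-k is at most p, so i > j fails; thus xz ∉ L.
This contradicts the pumping lemma, so L is not regular.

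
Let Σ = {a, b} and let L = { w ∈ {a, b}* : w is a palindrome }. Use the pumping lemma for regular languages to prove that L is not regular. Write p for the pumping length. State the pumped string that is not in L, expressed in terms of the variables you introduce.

a^{p+k} b a^p

Suppose for contradiction that L is regular, and let p be the pumping length.
Take w = a^p b a^p, a palindrome of length 2p+1 ≥ p.
Write w = xyz as guaranteed by the lemma, with |xy| ≤ p and y is nonempty.
Because |xy| ≤ p and w begins with p copies of a, we have y = a^k with 1 ≤ k ≤ p.
Pump with i = 2: xy^2z = a^{p+k} b a^p. Its reverse is a^p b a^{p+k}, which differs from xy^2z since k ≥ 1. So xy^2z is not a palindrome and xy^2z ∉ L.
Contradiction. Therefore L is not regular.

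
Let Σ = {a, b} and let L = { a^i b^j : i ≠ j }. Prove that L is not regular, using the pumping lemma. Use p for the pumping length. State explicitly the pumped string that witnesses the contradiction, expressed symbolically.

Toward a contradiction, assume L is regular with pumping length p.
Choose w = a^p b^{p+p!}. Since p ≠ p+p!, w ∈ L; and |w| ≥ p.
By the pumping lemma, w = xyz with |xy| ≤ p and y is nonempty.
Since the first p symbols of w are all a's and |xy| ≤ p, y lies entirely in the leading a-block: y = a^k for some k with 1 ≤ k ≤ p.
Since 1 ≤ k ≤ p, k divides p!; set t = 1 + p!/k. Then xy^t z has p + (p!/k)·k = p + p! copies of a. Now the a-count equals the b-count, so i ≠ j fails. So xy^t z = a^{p+p!} b^{p+p!} ∉ L.
This contradicts the pumping lemma, so L is not regular.

a^{p+p!} b^{p+p!}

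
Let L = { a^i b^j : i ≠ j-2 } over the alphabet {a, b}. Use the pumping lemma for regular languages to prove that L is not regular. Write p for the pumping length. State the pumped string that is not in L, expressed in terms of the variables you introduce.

Assume L is regular; let p be its pumping constant.
Choose w = a^p b^{p+p!+2}. Since p ≠ (p+p!+2)-2 = p+p!, w ∈ L; and |w| ≥ p.
Write w = xyz as guaranteed by the lemma, with |xy| ≤ p and |y| > 0.
The first p characters of w are a's, so xy (and hence y) consists only of a's. Write y = a^k, 1 ≤ k ≤ p.
Since 1 ≤ k ≤ p, k divides p!; set t = 1 + p!/k. Then xy^t z has p + (p!/k)·k = p + p! copies of a. Now the a-count is p+p! and (b-count)-2 = (p+p!+2)-2 = p+p!, so i ≠ j-2 fails. So xy^t z = a^{p+p!} b^{p+p!+2} ∉ L.
This contradicts the pumping lemma, so L is not regular.

a^{p+p!} b^{p+p!+2}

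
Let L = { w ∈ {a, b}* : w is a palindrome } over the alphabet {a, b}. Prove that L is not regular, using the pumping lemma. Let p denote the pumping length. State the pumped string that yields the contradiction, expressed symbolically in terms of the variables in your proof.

a^{p+k} b a^p

Suppose for contradiction that L is regular, and let p be the pumping length.
Take w = a^p b a^p, a palindrome of length 2p+1 ≥ p.
By the pumping lemma, w = xyz with |xy| ≤ p and y is nonempty.
The first p characters of w are a's, so xy (and hence y) consists only of a's. Write y = a^k, 1 ≤ k ≤ p.
Pump with i = 2: xy^2z = a^{p+k} b a^p. Its reverse is a^p b a^{p+k}, which differs from xy^2z since k ≥ 1. So xy^2z is not a palindrome and xy^2z ∉ L.
This is a contradiction; hence L is not regular.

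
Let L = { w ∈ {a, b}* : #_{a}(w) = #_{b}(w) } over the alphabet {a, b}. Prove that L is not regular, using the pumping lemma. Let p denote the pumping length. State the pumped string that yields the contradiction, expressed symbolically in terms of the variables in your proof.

Assume L is regular; let p be its pumping constant.
Choose w = a^p b^p ∈ L with |w| = 2p ≥ p.
The pumping lemma gives a decomposition w = xyz where |xy| ≤ p and |y| > 0.
Because |xy| ≤ p and w begins with p copies of a, we have y = a^k with 1 ≤ k ≤ p.
Pump with i = 2: xy^2z = a^{p+k} b^p has p+k occurrences of a but only p of b. Since k ≥ 1 the counts differ, so xy^2z ∉ L.
Contradiction. Therefore L is not regular.

a^{p+k} b^p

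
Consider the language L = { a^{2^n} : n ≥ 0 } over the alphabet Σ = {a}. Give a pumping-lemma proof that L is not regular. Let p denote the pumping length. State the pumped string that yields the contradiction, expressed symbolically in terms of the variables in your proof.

Assume L is regular; let p be its pumping constant.
Take w = a^{2^p} ∈ L with |w| = 2^p ≥ p.
By the pumping lemma, w = xyz with |xy| ≤ p and |y| > 0.
Then y = a^k for some k with 1 ≤ k ≤ p.
Pump with i = 2: xy^2z = a^{2^p+k}. Since 1 ≤ k ≤ p < 2^p, we have 2^p < 2^p+k < 2^{p+1}, so 2^p+k is not a power of 2. So xy^2z ∉ L.
This is a contradiction; hence L is not regular.

a^{2^p+k}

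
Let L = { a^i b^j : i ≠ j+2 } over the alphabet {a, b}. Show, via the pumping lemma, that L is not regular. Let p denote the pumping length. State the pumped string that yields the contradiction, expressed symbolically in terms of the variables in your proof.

a^{p+p!} b^{p+p!-2}

Assume L is regular; let p be its pumping constant.
Choose w = a^p b^{p+p!-2}. Since p ≠ (p+p!-2)+2 = p+p!, w ∈ L; and |w| ≥ p.
By the pumping lemma, w = xyz with |xy| ≤ p and |y| > 0.
Since the first p symbols of w are all a's and |xy| ≤ p, y lies entirely in the leading a-block: y = a^k for some k with 1 ≤ k ≤ p.
Since 1 ≤ k ≤ p, k divides p!; set t = 1 + p!/k. Then xy^t z has p + (p!/k)·k = p + p! copies of a. Now the a-count is p+p! and (b-count)+2 = (p+p!-2)+2 = p+p!, so i ≠ j+2 fails. So xy^t z = a^{p+p!} b^{p+p!-2} ∉ L.
This is a contradiction; hence L is not regular.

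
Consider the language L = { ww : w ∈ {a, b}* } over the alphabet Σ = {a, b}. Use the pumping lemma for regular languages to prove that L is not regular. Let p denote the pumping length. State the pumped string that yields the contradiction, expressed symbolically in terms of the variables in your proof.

Assume L is regular; let p be its pumping constant.
Take w = a^p b^p a^p b^p = uu where u = a^pb^p; then w ∈ L and |w| = 4p ≥ p.
Write w = xyz as guaranteed by the lemma, with |xy| ≤ p and y is nonempty.
Because |xy| ≤ p and w begins with p copies of a, we have y = a^k with 1 ≤ k ≤ p.
Pump with i = 2: xy^2z = a^{p+k} b^p a^p b^p, of length 4p+k. Suppose this equals vv. The string starts with a and ends with b, so v does too; thus the boundary between the two copies of v is a b→a transition. There is exactly one such transition, at position 2p+k, so |v| = 2p+k and |vv| = 4p+2k ≠ 4p+k since k ≥ 1. So xy^2z ∉ L.
This is a contradiction; hence L is not regular.

a^{p+k} b^p a^p b^p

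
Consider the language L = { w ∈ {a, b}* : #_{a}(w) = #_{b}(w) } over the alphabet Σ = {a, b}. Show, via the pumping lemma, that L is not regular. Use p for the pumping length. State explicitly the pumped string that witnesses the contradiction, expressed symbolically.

Assume L is regular; let p be its pumping constant.
Choose w = a^p b^p ∈ L with |w| = 2p ≥ p.
By the pumping lemma, w = xyz with |xy| ≤ p and |y| > 0.
The first p characters of w are a's, so xy (and hence y) consists only of a's. Write y = a^k, 1 ≤ k ≤ p.
Pump with i = 2: xy^2z = a^{p+k} b^p has p+k occurrences of a but only p of b. Since k ≥ 1 the counts differ, so xy^2z ∉ L.
Contradiction. Therefore L is not regular.

a^{p+k} b^p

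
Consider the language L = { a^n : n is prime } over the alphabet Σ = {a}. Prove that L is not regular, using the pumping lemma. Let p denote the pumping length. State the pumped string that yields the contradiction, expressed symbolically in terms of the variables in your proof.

Toward a contradiction, assume L is regular with pumping length p.
Let q be a prime with q ≥ p+2 (infinitely many primes exist), and take w = a^q ∈ L with |w| = q ≥ p.
Write w = xyz as guaranteed by the lemma, with |xy| ≤ p and |y| > 0.
Then y = a^k for some k with 1 ≤ k ≤ p.
Since 1 ≤ k ≤ p, |xz| = q-k. Pump with i = q+1: |xy^{q+1}z| = (q-k)+(q+1)k = q+qk = q(1+k), which is composite (both factors ≥ 2). So xy^{q+1}z = a^{q(1+k)} ∉ L.
Contradiction. Therefore L is not regular.

a^{q(1+k)}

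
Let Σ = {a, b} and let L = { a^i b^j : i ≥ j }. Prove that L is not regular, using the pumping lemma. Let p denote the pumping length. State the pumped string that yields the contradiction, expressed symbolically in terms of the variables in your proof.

Assume L is regular. Let p be the pumping length given by the pumping lemma.
Choose w = a^p b^p ∈ L, with |w| = 2p ≥ p.
By the pumping lemma, w = xyz with |xy| ≤ p and y is nonempty.
The first p characters of w are a's, so xy (and hence y) consists only of a's. Write y = a^k, 1 ≤ k ≤ p.
Consider xy^0z = xz = a^{p-k} b^p. Since k ≥ 1, the a-count p-k is less than p, so i ≥ j fails; thus xz ∉ L.
Contradiction. Therefore L is not regular.

a^{p-k} b^p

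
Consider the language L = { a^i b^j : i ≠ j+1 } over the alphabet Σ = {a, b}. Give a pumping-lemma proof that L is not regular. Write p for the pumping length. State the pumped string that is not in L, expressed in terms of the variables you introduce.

a^{p+p!} b^{p+p!-1}

Toward a contradiction, assume L is regular with pumping length p.
Choose w = a^p b^{p+p!-1}. Since p ≠ (p+p!-1)+1 = p+p!, w ∈ L; and |w| ≥ p.
The pumping lemma gives a decomposition w = xyz where |xy| ≤ p and |y| ≥ 1.
The first p characters of w are a's, so xy (and hence y) consists only of a's. Write y = a^k, 1 ≤ k ≤ p.
Since 1 ≤ k ≤ p, k divides p!; set t = 1 + p!/k. Then xy^t z has p + (p!/k)·k = p + p! copies of a. Now the a-count is p+p! and (b-count)+1 = (p+p!-1)+1 = p+p!, so i ≠ j+1 fails. So xy^t z = a^{p+p!} b^{p+p!-1} ∉ L.
This is a contradiction; hence L is not regular.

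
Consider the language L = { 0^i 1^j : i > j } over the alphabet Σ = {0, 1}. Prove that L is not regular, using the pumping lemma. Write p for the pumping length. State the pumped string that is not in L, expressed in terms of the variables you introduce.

0^{p+1-k} 1^p

Suppose for contradiction that L is regular, and let p be the pumping length.
Choose w = 0^{p+1} 1^p ∈ L, with |w| = 2p+1 ≥ p.
By the pumping lemma, w = xyz with |xy| ≤ p and |y| ≥ 1.
Because |xy| ≤ p and w begins with p copies of 0, we have y = 0^k with 1 ≤ k ≤ p.
Consider xy^0z = xz = 0^{p+1-k} 1^p. Since k ≥ 1, the 0-count p+1-k is at most p, so i > j fails; thus xz ∉ L.
This contradicts the pumping lemma, so L is not regular.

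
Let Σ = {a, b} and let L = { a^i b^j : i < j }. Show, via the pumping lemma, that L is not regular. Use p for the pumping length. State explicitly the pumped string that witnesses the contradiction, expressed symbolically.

a^{p+k} b^{p+1}

Suppose for contradiction that L is regular, and let p be the pumping length.
Choose w = a^p b^{p+1} ∈ L, with |w| = 2p+1 ≥ p.
By the pumping lemma, w = xyz with |xy| ≤ p and |y| > 0.
Because |xy| ≤ p and w begins with p copies of a, we have y = a^k with 1 ≤ k ≤ p.
Consider xy^2z = a^{p+k} b^{p+1}. Since k ≥ 1, the a-count p+k is at least p+1, so i < j fails; thus xy^2z ∉ L.
This contradicts the pumping lemma, so L is not regular.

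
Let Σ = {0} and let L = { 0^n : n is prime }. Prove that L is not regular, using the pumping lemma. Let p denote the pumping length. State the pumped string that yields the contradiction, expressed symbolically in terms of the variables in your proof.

0^{q(1+k)}

Assume L is regular. Let p be the pumping length given by the pumping lemma.
Let q be a prime with q ≥ p+2 (infinitely many primes exist), and take w = 0^q ∈ L with |w| = q ≥ p.
By the pumping lemma, w = xyz with |xy| ≤ p and |y| > 0.
Then y = 0^k for some k with 1 ≤ k ≤ p.
Since 1 ≤ k ≤ p, |xz| = q-k. Pump with i = q+1: |xy^{q+1}z| = (q-k)+(q+1)k = q+qk = q(1+k), which is composite (both factors ≥ 2). So xy^{q+1}z = 0^{q(1+k)} ∉ L.
This contradicts the pumping lemma, so L is not regular.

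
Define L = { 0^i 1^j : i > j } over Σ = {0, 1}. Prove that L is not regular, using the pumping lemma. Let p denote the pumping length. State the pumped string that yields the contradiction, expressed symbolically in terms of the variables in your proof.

0^{p+1-k} 1^p

Assume L is regular. Let p be the pumping length given by the pumping lemma.
Choose w = 0^{p+1} 1^p ∈ L, with |w| = 2p+1 ≥ p.
By the pumping lemma, w = xyz with |xy| ≤ p and y is nonempty.
The first p characters of w are 0's, so xy (and hence y) consists only of 0's. Write y = 0^k, 1 ≤ k ≤ p.
Consider xy^0z = xz = 0^{p+1-k} 1^p. Since k ≥ 1, the 0-count p+1-k is at most p, so i > j fails; thus xz ∉ L.
This contradicts the pumping lemma, so L is not regular.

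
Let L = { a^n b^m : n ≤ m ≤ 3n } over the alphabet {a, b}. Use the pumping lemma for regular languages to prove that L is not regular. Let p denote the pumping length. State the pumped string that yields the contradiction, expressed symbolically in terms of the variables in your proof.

Assume L is regular. Let p be the pumping length given by the pumping lemma.
Take w = a^p b^p ∈ L (since p ≤ p ≤ 3p), with |w| = 2p ≥ p.
Write w = xyz as guaranteed by the lemma, with |xy| ≤ p and y is nonempty.
Because |xy| ≤ p and w begins with p copies of a, we have y = a^k with 1 ≤ k ≤ p.
Pump with i = 2: xy^2z = a^{p+k} b^p. Now n = p+k > p = m, so the condition n ≤ m fails. Thus xy^2z ∉ L.
Contradiction. Therefore L is not regular.

a^{p+k} b^p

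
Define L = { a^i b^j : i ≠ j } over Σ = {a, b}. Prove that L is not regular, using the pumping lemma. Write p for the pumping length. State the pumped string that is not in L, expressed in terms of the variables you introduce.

Suppose for contradiction that L is regular, and let p be the pumping length.
Choose w = a^p b^{p+p!}. Since p ≠ p+p!, w ∈ L; and |w| ≥ p.
Write w = xyz as guaranteed by the lemma, with |xy| ≤ p and y is nonempty.
The first p characters of w are a's, so xy (and hence y) consists only of a's. Write y = a^k, 1 ≤ k ≤ p.
Since 1 ≤ k ≤ p, k divides p!; set t = 1 + p!/k. Then xy^t z has p + (p!/k)·k = p + p! copies of a. Now the a-count equals the b-count, so i ≠ j fails. So xy^t z = a^{p+p!} b^{p+p!} ∉ L.
This contradicts the pumping lemma, so L is not regular.

a^{p+p!} b^{p+p!}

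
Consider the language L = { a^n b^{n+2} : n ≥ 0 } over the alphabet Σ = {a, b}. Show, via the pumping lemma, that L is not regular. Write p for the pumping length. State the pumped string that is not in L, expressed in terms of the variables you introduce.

Assume L is regular; let p be its pumping constant.
Take w = a^p b^{p+2}. Then w ∈ L and |w| = 2p+2 ≥ p.
The pumping lemma gives a decomposition w = xyz where |xy| ≤ p and |y| ≥ 1.
The first p characters of w are a's, so xy (and hence y) consists only of a's. Write y = a^k, 1 ≤ k ≤ p.
Pump with i = 2: xy^2z = a^{p+k} b^{p+2}. For this to lie in L we would need p+2 = (p+k)+2, which forces k = 0. But k ≥ 1, so xy^2z ∉ L.
Contradiction. Therefore L is not regular.

a^{p+k} b^{p+2}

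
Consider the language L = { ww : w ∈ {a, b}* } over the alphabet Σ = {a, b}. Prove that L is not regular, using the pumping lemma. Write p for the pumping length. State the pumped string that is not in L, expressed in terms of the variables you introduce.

a^{p+k} b^p a^p b^p

Assume L is regular. Let p be the pumping length given by the pumping lemma.
Take w = a^p b^p a^p b^p = uu where u = a^pb^p; then w ∈ L and |w| = 4p ≥ p.
The pumping lemma gives a decomposition w = xyz where |xy| ≤ p and |y| > 0.
Since the first p symbols of w are all a's and |xy| ≤ p, y lies entirely in the leading a-block: y = a^k for some k with 1 ≤ k ≤ p.
Pump with i = 2: xy^2z = a^{p+k} b^p a^p b^p, of length 4p+k. Suppose this equals vv. The string starts with a and ends with b, so v does too; thus the boundary between the two copies of v is a b→a transition. There is exactly one such transition, at position 2p+k, so |v| = 2p+k and |vv| = 4p+2k ≠ 4p+k since k ≥ 1. So xy^2z ∉ L.
This contradicts the pumping lemma, so L is not regular.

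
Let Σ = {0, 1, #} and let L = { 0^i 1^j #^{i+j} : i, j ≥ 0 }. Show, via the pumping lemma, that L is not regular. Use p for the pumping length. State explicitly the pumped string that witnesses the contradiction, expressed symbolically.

Assume L is regular; let p be its pumping constant.
Take w = 0^p 1^p #^{2p} ∈ L (with i=j=p, i+j=2p), |w| = 4p ≥ p.
Write w = xyz as guaranteed by the lemma, with |xy| ≤ p and |y| > 0.
The first p characters of w are 0's, so xy (and hence y) consists only of 0's. Write y = 0^k, 1 ≤ k ≤ p.
Consider xy^2z = 0^{p+k} 1^p #^{2p}. Now the 0- and 1-counts sum to 2p+k, but the #-count is 2p ≠ 2p+k. So xy^2z ∉ L.
Contradiction. Therefore L is not regular.

0^{p+k} 1^p #^{2p}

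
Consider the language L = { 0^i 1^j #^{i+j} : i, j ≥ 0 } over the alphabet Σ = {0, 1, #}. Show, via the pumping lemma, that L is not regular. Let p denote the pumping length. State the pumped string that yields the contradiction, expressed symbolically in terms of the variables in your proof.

Suppose for contradiction that L is regular, and let p be the pumping length.
Take w = 0^p 1^p #^{2p} ∈ L (with i=j=p, i+j=2p), |w| = 4p ≥ p.
By the pumping lemma, w = xyz with |xy| ≤ p and |y| ≥ 1.
The first p characters of w are 0's, so xy (and hence y) consists only of 0's. Write y = 0^k, 1 ≤ k ≤ p.
Consider xy^2z = 0^{p+k} 1^p #^{2p}. Now the 0- and 1-counts sum to 2p+k, but the #-count is 2p ≠ 2p+k. So xy^2z ∉ L.
This contradicts the pumping lemma, so L is not regular.

0^{p+k} 1^p #^{2p}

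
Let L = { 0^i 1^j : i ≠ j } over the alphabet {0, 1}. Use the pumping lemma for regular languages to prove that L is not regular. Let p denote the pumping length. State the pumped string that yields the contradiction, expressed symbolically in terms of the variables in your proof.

0^{p+p!} 1^{p+p!}

Suppose for contradiction that L is regular, and let p be the pumping length.
Choose w = 0^p 1^{p+p!}. Since p ≠ p+p!, w ∈ L; and |w| ≥ p.
The pumping lemma gives a decomposition w = xyz where |xy| ≤ p and |y| > 0.
The first p characters of w are 0's, so xy (and hence y) consists only of 0's. Write y = 0^k, 1 ≤ k ≤ p.
Since 1 ≤ k ≤ p, k divides p!; set t = 1 + p!/k. Then xy^t z has p + (p!/k)·k = p + p! copies of 0. Now the 0-count equals the 1-count, so i ≠ j fails. So xy^t z = 0^{p+p!} 1^{p+p!} ∉ L.
This is a contradiction; hence L is not regular.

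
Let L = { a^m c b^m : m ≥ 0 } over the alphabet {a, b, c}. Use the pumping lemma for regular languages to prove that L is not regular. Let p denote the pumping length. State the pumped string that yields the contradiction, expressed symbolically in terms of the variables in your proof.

Assume L is regular. Let p be the pumping length given by the pumping lemma.
Take w = a^p c b^p ∈ L with |w| = 2p+1 ≥ p.
By the pumping lemma, w = xyz with |xy| ≤ p and |y| ≥ 1.
Since the first p symbols of w are all a's and |xy| ≤ p, y lies entirely in the leading a-block: y = a^k for some k with 1 ≤ k ≤ p.
Pump with i = 2: xy^2z = a^{p+k} c b^p, which would require p+k = p. But k ≥ 1, so xy^2z ∉ L.
Contradiction. Therefore L is not regular.

a^{p+k} c b^p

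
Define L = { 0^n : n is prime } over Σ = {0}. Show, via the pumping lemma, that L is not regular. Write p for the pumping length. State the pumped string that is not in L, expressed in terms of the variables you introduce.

Suppose for contradiction that L is regular, and let p be the pumping length.
Let q be a prime with q ≥ p+2 (infinitely many primes exist), and take w = 0^q ∈ L with |w| = q ≥ p.
The pumping lemma gives a decomposition w = xyz where |xy| ≤ p and y is nonempty.
Then y = 0^k for some k with 1 ≤ k ≤ p.
Since 1 ≤ k ≤ p, |xz| = q-k. Pump with i = q+1: |xy^{q+1}z| = (q-k)+(q+1)k = q+qk = q(1+k), which is composite (both factors ≥ 2). So xy^{q+1}z = 0^{q(1+k)} ∉ L.
This contradicts the pumping lemma, so L is not regular.

0^{q(1+k)}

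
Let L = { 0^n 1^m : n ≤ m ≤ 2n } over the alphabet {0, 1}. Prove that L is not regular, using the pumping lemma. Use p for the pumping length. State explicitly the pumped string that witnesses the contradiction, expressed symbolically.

0^{p+k} 1^p

Toward a contradiction, assume L is regular with pumping length p.
Take w = 0^p 1^p ∈ L (since p ≤ p ≤ 2p), with |w| = 2p ≥ p.
The pumping lemma gives a decomposition w = xyz where |xy| ≤ p and |y| ≥ 1.
The first p characters of w are 0's, so xy (and hence y) consists only of 0's. Write y = 0^k, 1 ≤ k ≤ p.
Pump with i = 2: xy^2z = 0^{p+k} 1^p. Now n = p+k > p = m, so the condition n ≤ m fails. Thus xy^2z ∉ L.
This is a contradiction; hence L is not regular.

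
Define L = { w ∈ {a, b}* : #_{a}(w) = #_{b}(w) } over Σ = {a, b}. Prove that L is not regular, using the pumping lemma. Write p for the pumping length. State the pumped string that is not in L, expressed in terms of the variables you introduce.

a^{p+k} b^p

Suppose for contradiction that L is regular, and let p be the pumping length.
Choose w = a^p b^p ∈ L with |w| = 2p ≥ p.
Write w = xyz as guaranteed by the lemma, with |xy| ≤ p and y is nonempty.
The first p characters of w are a's, so xy (and hence y) consists only of a's. Write y = a^k, 1 ≤ k ≤ p.
Pump with i = 2: xy^2z = a^{p+k} b^p has p+k occurrences of a but only p of b. Since k ≥ 1 the counts differ, so xy^2z ∉ L.
This is a contradiction; hence L is not regular.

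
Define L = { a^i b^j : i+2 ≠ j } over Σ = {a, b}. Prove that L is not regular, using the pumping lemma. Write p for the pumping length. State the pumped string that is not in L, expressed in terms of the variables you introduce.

Assume L is regular. Let p be the pumping length given by the pumping lemma.
Choose w = a^p b^{p+p!+2}. Since p ≠ (p+p!+2)-2 = p+p!, w ∈ L; and |w| ≥ p.
Write w = xyz as guaranteed by the lemma, with |xy| ≤ p and y is nonempty.
Since the first p symbols of w are all a's and |xy| ≤ p, y lies entirely in the leading a-block: y = a^k for some k with 1 ≤ k ≤ p.
Since 1 ≤ k ≤ p, k divides p!; set t = 1 + p!/k. Then xy^t z has p + (p!/k)·k = p + p! copies of a. Now the a-count is p+p! and (b-count)-2 = (p+p!+2)-2 = p+p!, so i+2 ≠ j fails. So xy^t z = a^{p+p!} b^{p+p!+2} ∉ L.
This contradicts the pumping lemma, so L is not regular.

a^{p+p!} b^{p+p!+2}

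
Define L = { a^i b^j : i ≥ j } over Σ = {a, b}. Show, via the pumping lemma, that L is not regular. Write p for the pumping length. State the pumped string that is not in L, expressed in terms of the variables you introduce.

Toward a contradiction, assume L is regular with pumping length p.
Choose w = a^p b^p ∈ L, with |w| = 2p ≥ p.
By the pumping lemma, w = xyz with |xy| ≤ p and |y| ≥ 1.
Because |xy| ≤ p and w begins with p copies of a, we have y = a^k with 1 ≤ k ≤ p.
Consider xy^0z = xz = a^{p-k} b^p. Since k ≥ 1, the a-count p-k is less than p, so i ≥ j fails; thus xz ∉ L.
This is a contradiction; hence L is not regular.

a^{p-k} b^p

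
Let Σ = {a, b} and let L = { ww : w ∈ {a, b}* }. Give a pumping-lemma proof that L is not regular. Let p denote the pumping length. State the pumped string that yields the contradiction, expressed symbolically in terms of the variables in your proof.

Assume L is regular; let p be its pumping constant.
Take w = a^p b^p a^p b^p = uu where u = a^pb^p; then w ∈ L and |w| = 4p ≥ p.
Write w = xyz as guaranteed by the lemma, with |xy| ≤ p and |y| > 0.
The first p characters of w are a's, so xy (and hence y) consists only of a's. Write y = a^k, 1 ≤ k ≤ p.
Pump with i = 2: xy^2z = a^{p+k} b^p a^p b^p, of length 4p+k. Suppose this equals vv. The string starts with a and ends with b, so v does too; thus the boundary between the two copies of v is a b→a transition. There is exactly one such transition, at position 2p+k, so |v| = 2p+k and |vv| = 4p+2k ≠ 4p+k since k ≥ 1. So xy^2z ∉ L.
This contradicts the pumping lemma, so L is not regular.

a^{p+k} b^p a^p b^p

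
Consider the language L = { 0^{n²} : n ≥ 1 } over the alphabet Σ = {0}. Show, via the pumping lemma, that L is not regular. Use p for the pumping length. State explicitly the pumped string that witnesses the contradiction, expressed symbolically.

0^{p²+k}

Toward a contradiction, assume L is regular with pumping length p.
Take w = 0^{p²} ∈ L with |w| = p² ≥ p.
The pumping lemma gives a decomposition w = xyz where |xy| ≤ p and |y| ≥ 1.
Then y = 0^k for some k with 1 ≤ k ≤ p.
Pump with i = 2: xy^2z = 0^{p²+k}. Since 1 ≤ k ≤ p, p² < p²+k ≤ p²+p < (p+1)², so p²+k lies strictly between consecutive squares and is not a perfect square. So xy^2z ∉ L.
Contradiction. Therefore L is not regular.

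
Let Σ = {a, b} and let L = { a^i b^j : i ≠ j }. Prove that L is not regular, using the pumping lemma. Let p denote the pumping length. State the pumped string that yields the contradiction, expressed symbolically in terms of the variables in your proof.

a^{p+p!} b^{p+p!}

Assume L is regular; let p be its pumping constant.
Choose w = a^p b^{p+p!}. Since p ≠ p+p!, w ∈ L; and |w| ≥ p.
Write w = xyz as guaranteed by the lemma, with |xy| ≤ p and |y| ≥ 1.
The first p characters of w are a's, so xy (and hence y) consists only of a's. Write y = a^k, 1 ≤ k ≤ p.
Since 1 ≤ k ≤ p, k divides p!; set t = 1 + p!/k. Then xy^t z has p + (p!/k)·k = p + p! copies of a. Now the a-count equals the b-count, so i ≠ j fails. So xy^t z = a^{p+p!} b^{p+p!} ∉ L.
This is a contradiction; hence L is not regular.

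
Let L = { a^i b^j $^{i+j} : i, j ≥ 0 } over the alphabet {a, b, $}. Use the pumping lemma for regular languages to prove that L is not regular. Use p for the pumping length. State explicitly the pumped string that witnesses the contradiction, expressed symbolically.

Toward a contradiction, assume L is regular with pumping length p.
Take w = a^p b^p $^{2p} ∈ L (with i=j=p, i+j=2p), |w| = 4p ≥ p.
By the pumping lemma, w = xyz with |xy| ≤ p and |y| > 0.
The first p characters of w are a's, so xy (and hence y) consists only of a's. Write y = a^k, 1 ≤ k ≤ p.
Consider xy^2z = a^{p+k} b^p $^{2p}. Now the a- and b-counts sum to 2p+k, but the $-count is 2p ≠ 2p+k. So xy^2z ∉ L.
Contradiction. Therefore L is not regular.

a^{p+k} b^p $^{2p}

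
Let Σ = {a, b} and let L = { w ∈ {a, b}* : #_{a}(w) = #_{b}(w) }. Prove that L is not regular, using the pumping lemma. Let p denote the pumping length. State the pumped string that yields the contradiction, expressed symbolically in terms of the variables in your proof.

a^{p+k} b^p

Assume L is regular. Let p be the pumping length given by the pumping lemma.
Choose w = a^p b^p ∈ L with |w| = 2p ≥ p.
The pumping lemma gives a decomposition w = xyz where |xy| ≤ p and y is nonempty.
Since the first p symbols of w are all a's and |xy| ≤ p, y lies entirely in the leading a-block: y = a^k for some k with 1 ≤ k ≤ p.
Pump with i = 2: xy^2z = a^{p+k} b^p has p+k occurrences of a but only p of b. Since k ≥ 1 the counts differ, so xy^2z ∉ L.
This contradicts the pumping lemma, so L is not regular.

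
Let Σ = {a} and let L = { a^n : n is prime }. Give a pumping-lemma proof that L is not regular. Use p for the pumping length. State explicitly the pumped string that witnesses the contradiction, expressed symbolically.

a^{q(1+k)}

Assume L is regular. Let p be the pumping length given by the pumping lemma.
Let q be a prime with q ≥ p+2 (infinitely many primes exist), and take w = a^q ∈ L with |w| = q ≥ p.
By the pumping lemma, w = xyz with |xy| ≤ p and |y| ≥ 1.
Then y = a^k for some k with 1 ≤ k ≤ p.
Since 1 ≤ k ≤ p, |xz| = q-k. Pump with i = q+1: |xy^{q+1}z| = (q-k)+(q+1)k = q+qk = q(1+k), which is composite (both factors ≥ 2). So xy^{q+1}z = a^{q(1+k)} ∉ L.
This contradicts the pumping lemma, so L is not regular.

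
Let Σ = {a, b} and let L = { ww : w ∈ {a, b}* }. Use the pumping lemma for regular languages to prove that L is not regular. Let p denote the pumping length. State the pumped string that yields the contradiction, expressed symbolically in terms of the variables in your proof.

Toward a contradiction, assume L is regular with pumping length p.
Take w = a^p b^p a^p b^p = uu where u = a^pb^p; then w ∈ L and |w| = 4p ≥ p.
Write w = xyz as guaranteed by the lemma, with |xy| ≤ p and |y| > 0.
Because |xy| ≤ p and w begins with p copies of a, we have y = a^k with 1 ≤ k ≤ p.
Pump with i = 2: xy^2z = a^{p+k} b^p a^p b^p, of length 4p+k. Suppose this equals vv. The string starts with a and ends with b, so v does too; thus the boundary between the two copies of v is a b→a transition. There is exactly one such transition, at position 2p+k, so |v| = 2p+k and |vv| = 4p+2k ≠ 4p+k since k ≥ 1. So xy^2z ∉ L.
This is a contradiction; hence L is not regular.

a^{p+k} b^p a^p b^p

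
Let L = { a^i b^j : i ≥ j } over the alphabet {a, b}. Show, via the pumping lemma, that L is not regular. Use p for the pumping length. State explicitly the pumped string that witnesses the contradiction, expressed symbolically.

a^{p-k} b^p

Toward a contradiction, assume L is regular with pumping length p.
Choose w = a^p b^p ∈ L, with |w| = 2p ≥ p.
The pumping lemma gives a decomposition w = xyz where |xy| ≤ p and |y| ≥ 1.
The first p characters of w are a's, so xy (and hence y) consists only of a's. Write y = a^k, 1 ≤ k ≤ p.
Consider xy^0z = xz = a^{p-k} b^p. Since k ≥ 1, the a-count p-k is less than p, so i ≥ j fails; thus xz ∉ L.
Contradiction. Therefore L is not regular.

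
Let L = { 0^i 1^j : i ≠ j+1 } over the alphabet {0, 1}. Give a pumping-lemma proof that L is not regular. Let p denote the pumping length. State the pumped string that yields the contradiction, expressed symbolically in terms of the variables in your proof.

0^{p+p!} 1^{p+p!-1}

Toward a contradiction, assume L is regular with pumping length p.
Choose w = 0^p 1^{p+p!-1}. Since p ≠ (p+p!-1)+1 = p+p!, w ∈ L; and |w| ≥ p.
By the pumping lemma, w = xyz with |xy| ≤ p and |y| > 0.
The first p characters of w are 0's, so xy (and hence y) consists only of 0's. Write y = 0^k, 1 ≤ k ≤ p.
Since 1 ≤ k ≤ p, k divides p!; set t = 1 + p!/k. Then xy^t z has p + (p!/k)·k = p + p! copies of 0. Now the 0-count is p+p! and (1-count)+1 = (p+p!-1)+1 = p+p!, so i ≠ j+1 fails. So xy^t z = 0^{p+p!} 1^{p+p!-1} ∉ L.
Contradiction. Therefore L is not regular.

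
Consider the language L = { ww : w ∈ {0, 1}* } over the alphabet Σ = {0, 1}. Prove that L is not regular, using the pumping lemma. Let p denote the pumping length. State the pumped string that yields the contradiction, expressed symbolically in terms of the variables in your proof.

Assume L is regular; let p be its pumping constant.
Take w = 0^p 1^p 0^p 1^p = uu where u = 0^p1^p; then w ∈ L and |w| = 4p ≥ p.
The pumping lemma gives a decomposition w = xyz where |xy| ≤ p and y is nonempty.
Since the first p symbols of w are all 0's and |xy| ≤ p, y lies entirely in the leading 0-block: y = 0^k for some k with 1 ≤ k ≤ p.
Pump with i = 2: xy^2z = 0^{p+k} 1^p 0^p 1^p, of length 4p+k. Suppose this equals vv. The string starts with 0 and ends with 1, so v does too; thus the boundary between the two copies of v is a 1→0 transition. There is exactly one such transition, at position 2p+k, so |v| = 2p+k and |vv| = 4p+2k ≠ 4p+k since k ≥ 1. So xy^2z ∉ L.
Contradiction. Therefore L is not regular.

0^{p+k} 1^p 0^p 1^p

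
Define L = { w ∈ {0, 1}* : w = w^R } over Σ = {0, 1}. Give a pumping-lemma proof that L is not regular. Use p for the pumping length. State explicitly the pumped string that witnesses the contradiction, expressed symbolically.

Suppose for contradiction that L is regular, and let p be the pumping length.
Take w = 0^p 1 0^p, a palindrome of length 2p+1 ≥ p.
Write w = xyz as guaranteed by the lemma, with |xy| ≤ p and |y| ≥ 1.
Since the first p symbols of w are all 0's and |xy| ≤ p, y lies entirely in the leading 0-block: y = 0^k for some k with 1 ≤ k ≤ p.
Pump with i = 2: xy^2z = 0^{p+k} 1 0^p. Its reverse is 0^p 1 0^{p+k}, which differs from xy^2z since k ≥ 1. So xy^2z is not a palindrome and xy^2z ∉ L.
This is a contradiction; hence L is not regular.

0^{p+k} 1 0^p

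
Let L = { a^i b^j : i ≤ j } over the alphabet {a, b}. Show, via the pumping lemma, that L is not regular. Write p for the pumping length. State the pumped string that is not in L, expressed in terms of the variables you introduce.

Assume L is regular. Let p be the pumping length given by the pumping lemma.
Choose w = a^p b^p ∈ L, with |w| = 2p ≥ p.
Write w = xyz as guaranteed by the lemma, with |xy| ≤ p and |y| > 0.
Because |xy| ≤ p and w begins with p copies of a, we have y = a^k with 1 ≤ k ≤ p.
Consider xy^2z = a^{p+k} b^p. Since k ≥ 1, the a-count p+k exceeds the b-count p, so i ≤ j fails; thus xy^2z ∉ L.
This is a contradiction; hence L is not regular.

a^{p+k} b^p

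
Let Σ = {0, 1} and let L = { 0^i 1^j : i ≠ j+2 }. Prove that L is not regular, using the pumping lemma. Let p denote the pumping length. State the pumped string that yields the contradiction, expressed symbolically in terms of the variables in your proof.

Toward a contradiction, assume L is regular with pumping length p.
Choose w = 0^p 1^{p+p!-2}. Since p ≠ (p+p!-2)+2 = p+p!, w ∈ L; and |w| ≥ p.
The pumping lemma gives a decomposition w = xyz where |xy| ≤ p and |y| > 0.
Since the first p symbols of w are all 0's and |xy| ≤ p, y lies entirely in the leading 0-block: y = 0^k for some k with 1 ≤ k ≤ p.
Since 1 ≤ k ≤ p, k divides p!; set t = 1 + p!/k. Then xy^t z has p + (p!/k)·k = p + p! copies of 0. Now the 0-count is p+p! and (1-count)+2 = (p+p!-2)+2 = p+p!, so i ≠ j+2 fails. So xy^t z = 0^{p+p!} 1^{p+p!-2} ∉ L.
This is a contradiction; hence L is not regular.

0^{p+p!} 1^{p+p!-2}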